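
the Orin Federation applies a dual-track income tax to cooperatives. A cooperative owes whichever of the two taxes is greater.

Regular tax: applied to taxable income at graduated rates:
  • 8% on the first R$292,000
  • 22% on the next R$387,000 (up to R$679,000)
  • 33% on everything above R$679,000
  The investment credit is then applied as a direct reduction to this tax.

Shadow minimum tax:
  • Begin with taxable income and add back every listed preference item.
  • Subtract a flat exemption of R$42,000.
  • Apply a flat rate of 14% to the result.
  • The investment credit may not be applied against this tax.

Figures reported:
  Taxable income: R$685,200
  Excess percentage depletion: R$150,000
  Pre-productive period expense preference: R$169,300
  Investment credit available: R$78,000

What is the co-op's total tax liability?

R$134,750

Regular tax:
  R$292,000 × 8% = R$23,360
  R$387,000 × 22% = R$85,140
  R$6,200 × 33% = R$2,046
  → R$110,546
  Less investment credit R$78,000 → R$32,546

Shadow minimum tax:
  Adjusted income: R$685,200 + R$150,000 + R$169,300 = R$1,004,500
  Less exemption R$42,000 → base R$962,500
  R$962,500 × 14% = R$134,750

R$134,750 > R$32,546, so the shadow minimum tax is the binding amount.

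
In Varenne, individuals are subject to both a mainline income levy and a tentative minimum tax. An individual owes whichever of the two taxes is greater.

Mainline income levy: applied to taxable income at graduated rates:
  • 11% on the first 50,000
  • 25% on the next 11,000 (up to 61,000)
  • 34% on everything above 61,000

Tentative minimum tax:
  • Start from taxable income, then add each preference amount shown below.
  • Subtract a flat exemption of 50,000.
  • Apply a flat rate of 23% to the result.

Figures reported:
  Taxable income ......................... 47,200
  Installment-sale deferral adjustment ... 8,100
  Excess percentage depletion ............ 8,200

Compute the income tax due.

Tentative minimum tax:
  Adjusted income: 47,200 + 8,100 + 8,200 = 63,500
  Less exemption 50,000 → base 13,500
  13,500 × 23% = 3,105

Mainline income levy:
  47,200 × 11% = 5,192

5,192 > 3,105, so the mainline income levy governs.

5,192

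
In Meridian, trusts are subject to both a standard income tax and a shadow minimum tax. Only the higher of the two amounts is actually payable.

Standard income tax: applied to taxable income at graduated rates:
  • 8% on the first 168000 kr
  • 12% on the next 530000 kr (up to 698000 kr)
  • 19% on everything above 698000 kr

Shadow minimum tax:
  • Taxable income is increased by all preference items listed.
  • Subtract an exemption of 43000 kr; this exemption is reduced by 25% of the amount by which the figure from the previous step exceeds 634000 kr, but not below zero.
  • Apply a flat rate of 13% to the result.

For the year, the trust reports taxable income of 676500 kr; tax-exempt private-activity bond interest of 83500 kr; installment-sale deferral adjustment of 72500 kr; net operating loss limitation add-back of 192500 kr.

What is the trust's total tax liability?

133250 kr

Standard income tax:
  168000 kr × 8% = 13440 kr
  508500 kr × 12% = 61020 kr
  → 74460 kr

Shadow minimum tax:
  Adjusted income: 676500 kr + 83500 kr + 72500 kr + 192500 kr = 1025000 kr
  Exemption: 25% × (1025000 kr − 634000 kr) = 97750 kr ≥ 43000 kr, so the exemption is fully phased out
  Base: 1025000 kr − 0 kr = 1025000 kr
  1025000 kr × 13% = 133250 kr

133250 kr > 74460 kr, so the shadow minimum tax is the binding amount.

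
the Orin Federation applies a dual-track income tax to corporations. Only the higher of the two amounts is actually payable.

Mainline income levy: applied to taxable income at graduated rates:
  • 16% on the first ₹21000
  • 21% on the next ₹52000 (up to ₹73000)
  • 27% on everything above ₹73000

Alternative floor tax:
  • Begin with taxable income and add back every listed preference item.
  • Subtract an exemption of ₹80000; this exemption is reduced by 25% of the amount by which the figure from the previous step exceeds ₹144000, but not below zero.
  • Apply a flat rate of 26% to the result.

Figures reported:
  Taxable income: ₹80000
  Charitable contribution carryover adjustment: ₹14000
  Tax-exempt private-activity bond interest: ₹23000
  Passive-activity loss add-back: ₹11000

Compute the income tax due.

₹16170

Alternative floor tax:
  Adjusted income: ₹80000 + ₹14000 + ₹23000 + ₹11000 = ₹128000
  Exemption: ₹128000 ≤ ₹144000, so full ₹80000 applies
  Base: ₹128000 − ₹80000 = ₹48000
  ₹48000 × 26% = ₹12480

Mainline income levy:
  ₹21000 × 16% = ₹3360
  ₹52000 × 21% = ₹10920
  ₹7000 × 27% = ₹1890
  → ₹16170

₹16170 > ₹12480, so the mainline income levy governs.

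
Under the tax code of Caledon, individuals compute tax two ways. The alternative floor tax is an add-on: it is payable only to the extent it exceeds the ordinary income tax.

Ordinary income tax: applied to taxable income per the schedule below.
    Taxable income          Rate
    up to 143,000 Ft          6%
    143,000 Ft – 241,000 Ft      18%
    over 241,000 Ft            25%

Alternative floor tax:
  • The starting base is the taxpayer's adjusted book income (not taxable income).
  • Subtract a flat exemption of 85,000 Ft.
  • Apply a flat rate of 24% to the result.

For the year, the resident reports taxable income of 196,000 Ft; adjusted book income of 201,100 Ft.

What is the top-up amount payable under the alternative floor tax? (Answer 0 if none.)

Ordinary income tax:
  143,000 Ft × 6% = 8,580 Ft
  53,000 Ft × 18% = 9,540 Ft
  → 18,120 Ft

Alternative floor tax:
  Base (adjusted book income): 201,100 Ft
  Less exemption 85,000 Ft → base 116,100 Ft
  116,100 Ft × 24% = 27,864 Ft

Excess of alternative floor tax over ordinary income tax: 27,864 Ft − 18,120 Ft = 9,744 Ft.

9,744 Ft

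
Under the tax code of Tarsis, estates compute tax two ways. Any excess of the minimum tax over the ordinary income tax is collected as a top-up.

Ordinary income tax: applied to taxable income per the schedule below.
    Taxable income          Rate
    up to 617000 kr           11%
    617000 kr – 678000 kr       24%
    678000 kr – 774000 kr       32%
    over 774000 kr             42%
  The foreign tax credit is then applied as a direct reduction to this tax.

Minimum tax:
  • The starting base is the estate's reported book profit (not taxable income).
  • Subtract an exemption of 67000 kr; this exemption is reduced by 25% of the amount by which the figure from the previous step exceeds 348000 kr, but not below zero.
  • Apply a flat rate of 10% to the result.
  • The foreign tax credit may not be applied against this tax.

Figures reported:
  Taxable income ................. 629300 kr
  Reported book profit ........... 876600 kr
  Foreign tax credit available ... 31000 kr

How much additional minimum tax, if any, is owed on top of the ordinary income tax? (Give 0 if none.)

Ordinary income tax:
  617000 kr × 11% = 67870 kr
  12300 kr × 24% = 2952 kr
  → 70822 kr
  Less foreign tax credit 31000 kr → 39822 kr

Minimum tax:
  Base (reported book profit): 876600 kr
  Exemption: 25% × (876600 kr − 348000 kr) = 132150 kr ≥ 67000 kr, so the exemption is fully phased out
  Base: 876600 kr − 0 kr = 876600 kr
  876600 kr × 10% = 87660 kr

Excess of minimum tax over ordinary income tax: 87660 kr − 39822 kr = 47838 kr.

47838 kr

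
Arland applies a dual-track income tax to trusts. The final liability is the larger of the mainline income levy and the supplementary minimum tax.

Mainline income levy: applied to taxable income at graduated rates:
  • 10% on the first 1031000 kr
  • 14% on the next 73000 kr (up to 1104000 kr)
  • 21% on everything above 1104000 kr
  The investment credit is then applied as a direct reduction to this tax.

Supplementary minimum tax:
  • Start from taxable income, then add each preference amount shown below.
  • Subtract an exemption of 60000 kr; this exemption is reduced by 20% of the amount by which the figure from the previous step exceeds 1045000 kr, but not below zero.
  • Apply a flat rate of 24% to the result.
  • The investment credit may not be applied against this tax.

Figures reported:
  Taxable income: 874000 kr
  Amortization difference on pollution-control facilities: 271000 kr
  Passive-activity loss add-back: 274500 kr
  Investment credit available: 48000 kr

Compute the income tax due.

Mainline income levy:
  874000 kr × 10% = 87400 kr
  Less investment credit 48000 kr → 39400 kr

Supplementary minimum tax:
  Adjusted income: 874000 kr + 271000 kr + 274500 kr = 1419500 kr
  Exemption: 20% × (1419500 kr − 1045000 kr) = 74900 kr ≥ 60000 kr, so the exemption is fully phased out
  Base: 1419500 kr − 0 kr = 1419500 kr
  1419500 kr × 24% = 340680 kr

340680 kr > 39400 kr, so the supplementary minimum tax is the binding amount.

340680 kr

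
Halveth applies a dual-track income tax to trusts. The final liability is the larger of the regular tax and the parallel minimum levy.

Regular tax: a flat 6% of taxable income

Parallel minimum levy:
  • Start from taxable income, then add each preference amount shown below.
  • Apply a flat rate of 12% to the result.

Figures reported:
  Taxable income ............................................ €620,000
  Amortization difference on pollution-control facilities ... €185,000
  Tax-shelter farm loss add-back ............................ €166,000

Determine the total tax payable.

€116,520

Parallel minimum levy:
  Adjusted income: €620,000 + €185,000 + €166,000 = €971,000
  €971,000 × 12% = €116,520

Regular tax:
  €620,000 × 6% = €37,200

€116,520 > €37,200, so the parallel minimum levy is the binding amount.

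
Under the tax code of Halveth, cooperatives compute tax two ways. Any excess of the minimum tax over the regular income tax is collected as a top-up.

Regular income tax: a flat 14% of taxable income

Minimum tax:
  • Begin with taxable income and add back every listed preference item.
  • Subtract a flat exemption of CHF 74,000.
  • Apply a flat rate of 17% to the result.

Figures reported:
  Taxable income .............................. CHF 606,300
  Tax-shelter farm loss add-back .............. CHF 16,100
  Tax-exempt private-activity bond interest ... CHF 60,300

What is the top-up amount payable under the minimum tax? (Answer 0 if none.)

Minimum tax:
  Adjusted income: CHF 606,300 + CHF 16,100 + CHF 60,300 = CHF 682,700
  Less exemption CHF 74,000 → base CHF 608,700
  CHF 608,700 × 17% = CHF 103,479

Regular income tax:
  CHF 606,300 × 14% = CHF 84,882

Excess of minimum tax over regular income tax: CHF 103,479 − CHF 84,882 = CHF 18,597.

CHF 18,597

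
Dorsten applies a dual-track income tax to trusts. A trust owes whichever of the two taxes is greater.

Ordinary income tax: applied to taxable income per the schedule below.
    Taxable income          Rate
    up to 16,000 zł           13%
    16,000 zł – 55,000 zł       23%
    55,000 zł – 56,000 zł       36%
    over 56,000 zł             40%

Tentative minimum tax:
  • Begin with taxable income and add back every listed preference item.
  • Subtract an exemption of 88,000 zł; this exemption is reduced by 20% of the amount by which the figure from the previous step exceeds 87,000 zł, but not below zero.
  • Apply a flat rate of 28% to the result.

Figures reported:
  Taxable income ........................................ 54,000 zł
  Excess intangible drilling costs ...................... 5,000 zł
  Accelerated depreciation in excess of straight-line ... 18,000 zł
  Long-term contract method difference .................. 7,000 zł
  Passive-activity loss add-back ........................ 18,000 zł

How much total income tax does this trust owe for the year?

10,820 zł

Ordinary income tax:
  16,000 zł × 13% = 2,080 zł
  38,000 zł × 23% = 8,740 zł
  → 10,820 zł

Tentative minimum tax:
  Adjusted income: 54,000 zł + 5,000 zł + 18,000 zł + 7,000 zł + 18,000 zł = 102,000 zł
  Exemption: 88,000 zł − 20% × (102,000 zł − 87,000 zł) = 88,000 zł − 3,000 zł = 85,000 zł
  Base: 102,000 zł − 85,000 zł = 17,000 zł
  17,000 zł × 28% = 4,760 zł

10,820 zł > 4,760 zł, so the ordinary income tax governs.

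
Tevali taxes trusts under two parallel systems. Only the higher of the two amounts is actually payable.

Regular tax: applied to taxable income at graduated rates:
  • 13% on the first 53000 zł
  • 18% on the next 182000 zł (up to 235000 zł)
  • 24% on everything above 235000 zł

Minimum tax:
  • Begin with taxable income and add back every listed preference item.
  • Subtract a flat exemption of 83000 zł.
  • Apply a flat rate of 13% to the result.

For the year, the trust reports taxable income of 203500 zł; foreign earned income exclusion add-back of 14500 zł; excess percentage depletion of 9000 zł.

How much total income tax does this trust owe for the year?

Minimum tax:
  Adjusted income: 203500 zł + 14500 zł + 9000 zł = 227000 zł
  Less exemption 83000 zł → base 144000 zł
  144000 zł × 13% = 18720 zł

Regular tax:
  53000 zł × 13% = 6890 zł
  150500 zł × 18% = 27090 zł
  → 33980 zł

33980 zł > 18720 zł, so the regular tax governs.

33980 zł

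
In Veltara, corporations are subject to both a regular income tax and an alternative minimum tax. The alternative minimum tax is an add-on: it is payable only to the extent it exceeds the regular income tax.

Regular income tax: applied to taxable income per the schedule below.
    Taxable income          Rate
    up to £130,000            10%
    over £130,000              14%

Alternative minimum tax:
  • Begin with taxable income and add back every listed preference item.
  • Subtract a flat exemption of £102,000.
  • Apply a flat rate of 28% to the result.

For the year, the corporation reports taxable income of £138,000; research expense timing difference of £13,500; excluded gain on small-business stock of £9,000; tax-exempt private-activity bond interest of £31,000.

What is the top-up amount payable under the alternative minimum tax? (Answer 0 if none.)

£10,940

Alternative minimum tax:
  Adjusted income: £138,000 + £13,500 + £9,000 + £31,000 = £191,500
  Less exemption £102,000 → base £89,500
  £89,500 × 28% = £25,060

Regular income tax:
  £130,000 × 10% = £13,000
  £8,000 × 14% = £1,120
  → £14,120

Excess of alternative minimum tax over regular income tax: £25,060 − £14,120 = £10,940.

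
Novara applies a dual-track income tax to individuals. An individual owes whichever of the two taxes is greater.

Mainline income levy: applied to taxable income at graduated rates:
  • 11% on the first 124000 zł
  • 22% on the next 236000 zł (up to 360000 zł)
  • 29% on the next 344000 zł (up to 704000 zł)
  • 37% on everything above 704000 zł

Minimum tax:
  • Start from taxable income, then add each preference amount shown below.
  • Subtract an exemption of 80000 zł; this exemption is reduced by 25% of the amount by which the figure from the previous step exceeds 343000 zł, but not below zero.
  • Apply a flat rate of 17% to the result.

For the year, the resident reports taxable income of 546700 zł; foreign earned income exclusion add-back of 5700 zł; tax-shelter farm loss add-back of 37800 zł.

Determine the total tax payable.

119703 zł

Minimum tax:
  Adjusted income: 546700 zł + 5700 zł + 37800 zł = 590200 zł
  Exemption: 80000 zł − 25% × (590200 zł − 343000 zł) = 80000 zł − 61800 zł = 18200 zł
  Base: 590200 zł − 18200 zł = 572000 zł
  572000 zł × 17% = 97240 zł

Mainline income levy:
  124000 zł × 11% = 13640 zł
  236000 zł × 22% = 51920 zł
  186700 zł × 29% = 54143 zł
  → 119703 zł

119703 zł > 97240 zł, so the mainline income levy governs.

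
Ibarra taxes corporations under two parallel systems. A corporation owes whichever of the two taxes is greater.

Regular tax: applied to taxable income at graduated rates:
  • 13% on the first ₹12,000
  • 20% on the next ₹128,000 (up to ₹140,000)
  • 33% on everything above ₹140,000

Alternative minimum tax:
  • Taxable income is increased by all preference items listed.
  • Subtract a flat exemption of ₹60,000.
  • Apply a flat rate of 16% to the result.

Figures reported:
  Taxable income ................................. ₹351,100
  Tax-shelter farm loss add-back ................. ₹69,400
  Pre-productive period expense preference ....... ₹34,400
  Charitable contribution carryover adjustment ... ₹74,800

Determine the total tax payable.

Regular tax:
  ₹12,000 × 13% = ₹1,560
  ₹128,000 × 20% = ₹25,600
  ₹211,100 × 33% = ₹69,663
  → ₹96,823

Alternative minimum tax:
  Adjusted income: ₹351,100 + ₹69,400 + ₹34,400 + ₹74,800 = ₹529,700
  Less exemption ₹60,000 → base ₹469,700
  ₹469,700 × 16% = ₹75,152

₹96,823 > ₹75,152, so the regular tax governs.

₹96,823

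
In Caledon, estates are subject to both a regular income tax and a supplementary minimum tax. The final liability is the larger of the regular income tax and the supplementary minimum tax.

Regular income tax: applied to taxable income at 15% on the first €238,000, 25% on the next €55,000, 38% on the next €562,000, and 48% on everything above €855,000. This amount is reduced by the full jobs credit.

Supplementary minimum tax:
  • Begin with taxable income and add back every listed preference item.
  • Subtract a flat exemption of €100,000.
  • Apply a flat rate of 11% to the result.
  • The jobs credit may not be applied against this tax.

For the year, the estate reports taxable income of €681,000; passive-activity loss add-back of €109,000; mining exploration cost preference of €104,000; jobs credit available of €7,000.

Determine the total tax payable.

€189,890

Supplementary minimum tax:
  Adjusted income: €681,000 + €109,000 + €104,000 = €894,000
  Less exemption €100,000 → base €794,000
  €794,000 × 11% = €87,340

Regular income tax:
  €238,000 × 15% = €35,700
  €55,000 × 25% = €13,750
  €388,000 × 38% = €147,440
  → €196,890
  Less jobs credit €7,000 → €189,890

€189,890 > €87,340, so the regular income tax governs.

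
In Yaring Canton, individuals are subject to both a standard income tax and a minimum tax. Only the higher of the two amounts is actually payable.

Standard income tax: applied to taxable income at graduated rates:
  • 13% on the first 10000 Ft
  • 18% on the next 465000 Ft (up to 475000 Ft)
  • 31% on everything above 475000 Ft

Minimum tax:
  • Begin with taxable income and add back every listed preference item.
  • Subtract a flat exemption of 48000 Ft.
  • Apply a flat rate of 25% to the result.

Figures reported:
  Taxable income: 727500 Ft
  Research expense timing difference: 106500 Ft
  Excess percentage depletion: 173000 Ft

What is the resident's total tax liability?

Standard income tax:
  10000 Ft × 13% = 1300 Ft
  465000 Ft × 18% = 83700 Ft
  252500 Ft × 31% = 78275 Ft
  → 163275 Ft

Minimum tax:
  Adjusted income: 727500 Ft + 106500 Ft + 173000 Ft = 1007000 Ft
  Less exemption 48000 Ft → base 959000 Ft
  959000 Ft × 25% = 239750 Ft

239750 Ft > 163275 Ft, so the minimum tax is the binding amount.

239750 Ft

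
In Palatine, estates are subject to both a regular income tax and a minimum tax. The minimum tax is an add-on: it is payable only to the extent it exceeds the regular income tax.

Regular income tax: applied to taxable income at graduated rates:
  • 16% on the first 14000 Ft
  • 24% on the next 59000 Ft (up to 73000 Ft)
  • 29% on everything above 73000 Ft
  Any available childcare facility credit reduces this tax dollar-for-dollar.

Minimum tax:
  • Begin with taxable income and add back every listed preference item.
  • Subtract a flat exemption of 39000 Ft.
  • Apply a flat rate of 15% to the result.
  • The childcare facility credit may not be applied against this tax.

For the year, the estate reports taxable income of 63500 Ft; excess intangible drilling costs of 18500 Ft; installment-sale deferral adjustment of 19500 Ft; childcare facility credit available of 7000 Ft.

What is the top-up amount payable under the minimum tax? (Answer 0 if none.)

2255 Ft

Minimum tax:
  Adjusted income: 63500 Ft + 18500 Ft + 19500 Ft = 101500 Ft
  Less exemption 39000 Ft → base 62500 Ft
  62500 Ft × 15% = 9375 Ft

Regular income tax:
  14000 Ft × 16% = 2240 Ft
  49500 Ft × 24% = 11880 Ft
  → 14120 Ft
  Less childcare facility credit 7000 Ft → 7120 Ft

Excess of minimum tax over regular income tax: 9375 Ft − 7120 Ft = 2255 Ft.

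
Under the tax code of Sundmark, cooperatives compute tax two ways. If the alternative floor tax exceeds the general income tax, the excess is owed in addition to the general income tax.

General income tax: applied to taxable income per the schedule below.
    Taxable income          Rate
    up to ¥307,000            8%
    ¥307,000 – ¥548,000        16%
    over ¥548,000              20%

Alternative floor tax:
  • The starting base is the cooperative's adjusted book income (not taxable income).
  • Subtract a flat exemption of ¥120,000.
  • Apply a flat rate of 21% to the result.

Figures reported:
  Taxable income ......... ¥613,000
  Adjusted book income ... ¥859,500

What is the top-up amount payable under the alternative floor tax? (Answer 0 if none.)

General income tax:
  ¥307,000 × 8% = ¥24,560
  ¥241,000 × 16% = ¥38,560
  ¥65,000 × 20% = ¥13,000
  → ¥76,120

Alternative floor tax:
  Base (adjusted book income): ¥859,500
  Less exemption ¥120,000 → base ¥739,500
  ¥739,500 × 21% = ¥155,295

Excess of alternative floor tax over general income tax: ¥155,295 − ¥76,120 = ¥79,175.

¥79,175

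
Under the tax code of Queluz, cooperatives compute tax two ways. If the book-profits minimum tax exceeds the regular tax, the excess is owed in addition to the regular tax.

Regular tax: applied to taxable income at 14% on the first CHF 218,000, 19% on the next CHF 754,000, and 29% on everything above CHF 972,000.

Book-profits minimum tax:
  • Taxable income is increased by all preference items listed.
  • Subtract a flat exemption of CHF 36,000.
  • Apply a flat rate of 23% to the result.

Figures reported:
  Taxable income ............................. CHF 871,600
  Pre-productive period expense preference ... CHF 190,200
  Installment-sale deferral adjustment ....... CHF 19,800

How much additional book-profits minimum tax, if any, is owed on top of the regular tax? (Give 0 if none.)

Regular tax:
  CHF 218,000 × 14% = CHF 30,520
  CHF 653,600 × 19% = CHF 124,184
  → CHF 154,704

Book-profits minimum tax:
  Adjusted income: CHF 871,600 + CHF 190,200 + CHF 19,800 = CHF 1,081,600
  Less exemption CHF 36,000 → base CHF 1,045,600
  CHF 1,045,600 × 23% = CHF 240,488

Excess of book-profits minimum tax over regular tax: CHF 240,488 − CHF 154,704 = CHF 85,784.

CHF 85,784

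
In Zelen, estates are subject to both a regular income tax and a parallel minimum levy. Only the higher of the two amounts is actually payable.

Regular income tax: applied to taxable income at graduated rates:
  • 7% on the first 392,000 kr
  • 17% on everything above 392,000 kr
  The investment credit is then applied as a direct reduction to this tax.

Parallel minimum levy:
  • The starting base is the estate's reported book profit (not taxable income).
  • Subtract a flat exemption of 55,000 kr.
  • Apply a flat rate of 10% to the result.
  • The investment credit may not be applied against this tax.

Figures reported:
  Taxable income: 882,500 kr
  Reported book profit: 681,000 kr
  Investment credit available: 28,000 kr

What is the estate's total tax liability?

Regular income tax:
  392,000 kr × 7% = 27,440 kr
  490,500 kr × 17% = 83,385 kr
  → 110,825 kr
  Less investment credit 28,000 kr → 82,825 kr

Parallel minimum levy:
  Base (reported book profit): 681,000 kr
  Less exemption 55,000 kr → base 626,000 kr
  626,000 kr × 10% = 62,600 kr

82,825 kr > 62,600 kr, so the regular income tax governs.

82,825 kr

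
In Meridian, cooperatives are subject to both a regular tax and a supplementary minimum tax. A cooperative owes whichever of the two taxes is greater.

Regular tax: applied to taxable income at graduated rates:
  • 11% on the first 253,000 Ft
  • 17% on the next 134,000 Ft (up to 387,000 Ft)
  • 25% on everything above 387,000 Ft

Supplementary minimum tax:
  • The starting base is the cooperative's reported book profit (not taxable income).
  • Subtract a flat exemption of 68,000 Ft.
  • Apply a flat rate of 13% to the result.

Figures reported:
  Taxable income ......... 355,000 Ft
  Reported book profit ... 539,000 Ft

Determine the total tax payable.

61,230 Ft

Supplementary minimum tax:
  Base (reported book profit): 539,000 Ft
  Less exemption 68,000 Ft → base 471,000 Ft
  471,000 Ft × 13% = 61,230 Ft

Regular tax:
  253,000 Ft × 11% = 27,830 Ft
  102,000 Ft × 17% = 17,340 Ft
  → 45,170 Ft

61,230 Ft > 45,170 Ft, so the supplementary minimum tax is the binding amount.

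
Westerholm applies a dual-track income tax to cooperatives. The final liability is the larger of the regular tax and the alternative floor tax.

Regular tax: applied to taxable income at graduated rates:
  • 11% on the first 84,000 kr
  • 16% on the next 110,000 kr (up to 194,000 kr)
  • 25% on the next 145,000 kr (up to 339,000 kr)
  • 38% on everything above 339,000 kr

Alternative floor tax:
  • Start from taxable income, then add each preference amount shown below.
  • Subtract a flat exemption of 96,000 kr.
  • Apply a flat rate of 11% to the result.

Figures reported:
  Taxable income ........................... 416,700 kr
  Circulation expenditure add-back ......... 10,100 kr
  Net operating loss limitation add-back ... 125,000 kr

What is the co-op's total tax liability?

Alternative floor tax:
  Adjusted income: 416,700 kr + 10,100 kr + 125,000 kr = 551,800 kr
  Less exemption 96,000 kr → base 455,800 kr
  455,800 kr × 11% = 50,138 kr

Regular tax:
  84,000 kr × 11% = 9,240 kr
  110,000 kr × 16% = 17,600 kr
  145,000 kr × 25% = 36,250 kr
  77,700 kr × 38% = 29,526 kr
  → 92,616 kr

92,616 kr > 50,138 kr, so the regular tax governs.

92,616 kr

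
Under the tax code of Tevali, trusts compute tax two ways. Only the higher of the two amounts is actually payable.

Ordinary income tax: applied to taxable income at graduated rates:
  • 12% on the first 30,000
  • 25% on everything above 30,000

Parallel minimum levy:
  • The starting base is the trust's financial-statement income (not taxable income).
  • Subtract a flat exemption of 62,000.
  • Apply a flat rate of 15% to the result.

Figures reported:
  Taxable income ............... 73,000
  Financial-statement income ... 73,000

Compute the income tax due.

14,350

Parallel minimum levy:
  Base (financial-statement income): 73,000
  Less exemption 62,000 → base 11,000
  11,000 × 15% = 1,650

Ordinary income tax:
  30,000 × 12% = 3,600
  43,000 × 25% = 10,750
  → 14,350

14,350 > 1,650, so the ordinary income tax governs.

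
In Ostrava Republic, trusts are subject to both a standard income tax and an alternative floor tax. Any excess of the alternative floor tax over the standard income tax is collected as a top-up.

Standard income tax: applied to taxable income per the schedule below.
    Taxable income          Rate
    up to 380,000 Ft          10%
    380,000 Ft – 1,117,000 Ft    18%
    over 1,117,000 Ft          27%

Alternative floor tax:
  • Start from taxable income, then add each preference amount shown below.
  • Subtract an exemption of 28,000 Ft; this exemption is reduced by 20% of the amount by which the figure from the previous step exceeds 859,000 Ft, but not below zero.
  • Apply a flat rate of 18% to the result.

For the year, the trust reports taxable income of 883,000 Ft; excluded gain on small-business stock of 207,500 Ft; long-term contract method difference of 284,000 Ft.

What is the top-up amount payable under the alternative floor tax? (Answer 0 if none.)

Alternative floor tax:
  Adjusted income: 883,000 Ft + 207,500 Ft + 284,000 Ft = 1,374,500 Ft
  Exemption: 20% × (1,374,500 Ft − 859,000 Ft) = 103,100 Ft ≥ 28,000 Ft, so the exemption is fully phased out
  Base: 1,374,500 Ft − 0 Ft = 1,374,500 Ft
  1,374,500 Ft × 18% = 247,410 Ft

Standard income tax:
  380,000 Ft × 10% = 38,000 Ft
  503,000 Ft × 18% = 90,540 Ft
  → 128,540 Ft

Excess of alternative floor tax over standard income tax: 247,410 Ft − 128,540 Ft = 118,870 Ft.

118,870 Ft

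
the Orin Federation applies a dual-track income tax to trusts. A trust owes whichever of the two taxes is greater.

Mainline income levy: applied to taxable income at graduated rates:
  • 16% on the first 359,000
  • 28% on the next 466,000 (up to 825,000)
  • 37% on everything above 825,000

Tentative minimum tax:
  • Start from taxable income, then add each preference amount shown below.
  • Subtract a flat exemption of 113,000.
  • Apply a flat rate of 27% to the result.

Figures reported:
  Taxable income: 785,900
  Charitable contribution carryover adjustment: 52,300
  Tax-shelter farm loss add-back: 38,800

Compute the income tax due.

206,280

Tentative minimum tax:
  Adjusted income: 785,900 + 52,300 + 38,800 = 877,000
  Less exemption 113,000 → base 764,000
  764,000 × 27% = 206,280

Mainline income levy:
  359,000 × 16% = 57,440
  426,900 × 28% = 119,532
  → 176,972

206,280 > 176,972, so the tentative minimum tax is the binding amount.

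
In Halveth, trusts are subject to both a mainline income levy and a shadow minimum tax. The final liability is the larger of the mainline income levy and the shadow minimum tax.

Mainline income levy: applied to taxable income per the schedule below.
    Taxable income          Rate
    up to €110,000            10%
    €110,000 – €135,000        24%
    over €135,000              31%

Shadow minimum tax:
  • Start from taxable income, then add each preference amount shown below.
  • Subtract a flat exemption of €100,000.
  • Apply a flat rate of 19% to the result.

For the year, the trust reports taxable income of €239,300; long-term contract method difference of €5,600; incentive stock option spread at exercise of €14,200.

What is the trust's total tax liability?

Mainline income levy:
  €110,000 × 10% = €11,000
  €25,000 × 24% = €6,000
  €104,300 × 31% = €32,333
  → €49,333

Shadow minimum tax:
  Adjusted income: €239,300 + €5,600 + €14,200 = €259,100
  Less exemption €100,000 → base €159,100
  €159,100 × 19% = €30,229

€49,333 > €30,229, so the mainline income levy governs.

€49,333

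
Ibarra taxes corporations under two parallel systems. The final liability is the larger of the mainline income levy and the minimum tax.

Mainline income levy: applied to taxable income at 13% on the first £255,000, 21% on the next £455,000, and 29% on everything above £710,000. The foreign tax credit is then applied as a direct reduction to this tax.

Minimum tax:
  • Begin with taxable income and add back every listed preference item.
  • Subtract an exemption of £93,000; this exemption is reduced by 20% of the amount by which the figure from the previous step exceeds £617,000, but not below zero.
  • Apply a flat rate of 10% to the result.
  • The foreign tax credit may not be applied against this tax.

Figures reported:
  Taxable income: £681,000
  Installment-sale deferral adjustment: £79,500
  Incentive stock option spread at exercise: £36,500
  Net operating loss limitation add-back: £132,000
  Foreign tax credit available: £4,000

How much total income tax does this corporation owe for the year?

£118,610

Mainline income levy:
  £255,000 × 13% = £33,150
  £426,000 × 21% = £89,460
  → £122,610
  Less foreign tax credit £4,000 → £118,610

Minimum tax:
  Adjusted income: £681,000 + £79,500 + £36,500 + £132,000 = £929,000
  Exemption: £93,000 − 20% × (£929,000 − £617,000) = £93,000 − £62,400 = £30,600
  Base: £929,000 − £30,600 = £898,400
  £898,400 × 10% = £89,840

£118,610 > £89,840, so the mainline income levy governs.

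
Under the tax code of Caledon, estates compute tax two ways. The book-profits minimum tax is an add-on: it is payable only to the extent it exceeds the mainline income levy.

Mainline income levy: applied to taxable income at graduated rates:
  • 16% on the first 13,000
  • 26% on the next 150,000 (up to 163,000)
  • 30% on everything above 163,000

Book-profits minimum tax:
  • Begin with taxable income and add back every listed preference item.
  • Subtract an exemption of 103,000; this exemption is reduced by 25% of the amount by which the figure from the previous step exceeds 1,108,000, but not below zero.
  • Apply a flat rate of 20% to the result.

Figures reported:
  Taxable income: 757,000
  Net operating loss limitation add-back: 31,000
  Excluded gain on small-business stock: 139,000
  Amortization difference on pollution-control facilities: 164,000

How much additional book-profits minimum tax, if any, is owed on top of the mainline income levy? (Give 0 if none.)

0

Book-profits minimum tax:
  Adjusted income: 757,000 + 31,000 + 139,000 + 164,000 = 1,091,000
  Exemption: 1,091,000 ≤ 1,108,000, so full 103,000 applies
  Base: 1,091,000 − 103,000 = 988,000
  988,000 × 20% = 197,600

Mainline income levy:
  13,000 × 16% = 2,080
  150,000 × 26% = 39,000
  594,000 × 30% = 178,200
  → 219,280

197,600 ≤ 219,280, so no add-on is due.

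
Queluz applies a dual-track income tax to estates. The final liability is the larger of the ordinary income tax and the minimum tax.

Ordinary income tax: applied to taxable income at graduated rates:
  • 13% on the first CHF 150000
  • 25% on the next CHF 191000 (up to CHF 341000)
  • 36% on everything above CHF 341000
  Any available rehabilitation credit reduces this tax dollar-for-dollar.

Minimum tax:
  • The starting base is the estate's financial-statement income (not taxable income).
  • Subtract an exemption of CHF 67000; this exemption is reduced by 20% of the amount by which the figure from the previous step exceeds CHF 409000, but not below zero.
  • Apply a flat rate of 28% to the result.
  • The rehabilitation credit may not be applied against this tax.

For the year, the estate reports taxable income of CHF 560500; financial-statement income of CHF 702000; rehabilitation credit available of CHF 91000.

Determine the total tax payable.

Minimum tax:
  Base (financial-statement income): CHF 702000
  Exemption: CHF 67000 − 20% × (CHF 702000 − CHF 409000) = CHF 67000 − CHF 58600 = CHF 8400
  Base: CHF 702000 − CHF 8400 = CHF 693600
  CHF 693600 × 28% = CHF 194208

Ordinary income tax:
  CHF 150000 × 13% = CHF 19500
  CHF 191000 × 25% = CHF 47750
  CHF 219500 × 36% = CHF 79020
  → CHF 146270
  Less rehabilitation credit CHF 91000 → CHF 55270

CHF 194208 > CHF 55270, so the minimum tax is the binding amount.

CHF 194208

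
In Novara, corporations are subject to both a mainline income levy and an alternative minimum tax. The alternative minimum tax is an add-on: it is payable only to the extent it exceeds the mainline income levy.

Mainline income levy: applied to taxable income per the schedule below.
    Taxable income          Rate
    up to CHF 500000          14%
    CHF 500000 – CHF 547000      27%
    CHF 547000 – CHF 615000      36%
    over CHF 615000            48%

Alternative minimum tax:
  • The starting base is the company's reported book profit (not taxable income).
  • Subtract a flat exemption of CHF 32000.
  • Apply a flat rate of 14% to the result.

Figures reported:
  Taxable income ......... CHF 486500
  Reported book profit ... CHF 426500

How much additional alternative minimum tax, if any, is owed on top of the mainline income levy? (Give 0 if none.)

Alternative minimum tax:
  Base (reported book profit): CHF 426500
  Less exemption CHF 32000 → base CHF 394500
  CHF 394500 × 14% = CHF 55230

Mainline income levy:
  CHF 486500 × 14% = CHF 68110

CHF 55230 ≤ CHF 68110, so no add-on is due.

CHF 0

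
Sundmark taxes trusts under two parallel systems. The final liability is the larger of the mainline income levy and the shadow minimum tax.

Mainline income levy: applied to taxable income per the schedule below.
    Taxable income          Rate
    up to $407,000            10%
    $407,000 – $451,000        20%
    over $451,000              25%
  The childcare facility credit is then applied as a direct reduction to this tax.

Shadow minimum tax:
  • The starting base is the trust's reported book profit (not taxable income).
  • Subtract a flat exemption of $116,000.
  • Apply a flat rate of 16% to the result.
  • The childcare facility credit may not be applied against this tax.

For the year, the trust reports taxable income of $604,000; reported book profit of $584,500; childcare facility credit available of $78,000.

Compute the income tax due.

$74,960

Shadow minimum tax:
  Base (reported book profit): $584,500
  Less exemption $116,000 → base $468,500
  $468,500 × 16% = $74,960

Mainline income levy:
  $407,000 × 10% = $40,700
  $44,000 × 20% = $8,800
  $153,000 × 25% = $38,250
  → $87,750
  Less childcare facility credit $78,000 → $9,750

$74,960 > $9,750, so the shadow minimum tax is the binding amount.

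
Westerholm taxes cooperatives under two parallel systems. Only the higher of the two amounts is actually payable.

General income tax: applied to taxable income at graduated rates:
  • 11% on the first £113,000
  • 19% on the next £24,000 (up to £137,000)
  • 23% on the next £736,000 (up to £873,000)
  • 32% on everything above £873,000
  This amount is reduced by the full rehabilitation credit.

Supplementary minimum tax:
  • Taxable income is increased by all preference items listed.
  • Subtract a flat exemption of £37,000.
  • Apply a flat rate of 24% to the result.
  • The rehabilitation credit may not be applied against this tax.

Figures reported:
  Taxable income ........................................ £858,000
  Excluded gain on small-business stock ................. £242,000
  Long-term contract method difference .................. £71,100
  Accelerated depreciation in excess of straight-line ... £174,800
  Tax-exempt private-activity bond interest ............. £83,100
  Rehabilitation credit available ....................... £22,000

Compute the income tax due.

£334,080

General income tax:
  £113,000 × 11% = £12,430
  £24,000 × 19% = £4,560
  £721,000 × 23% = £165,830
  → £182,820
  Less rehabilitation credit £22,000 → £160,820

Supplementary minimum tax:
  Adjusted income: £858,000 + £242,000 + £71,100 + £174,800 + £83,100 = £1,429,000
  Less exemption £37,000 → base £1,392,000
  £1,392,000 × 24% = £334,080

£334,080 > £160,820, so the supplementary minimum tax is the binding amount.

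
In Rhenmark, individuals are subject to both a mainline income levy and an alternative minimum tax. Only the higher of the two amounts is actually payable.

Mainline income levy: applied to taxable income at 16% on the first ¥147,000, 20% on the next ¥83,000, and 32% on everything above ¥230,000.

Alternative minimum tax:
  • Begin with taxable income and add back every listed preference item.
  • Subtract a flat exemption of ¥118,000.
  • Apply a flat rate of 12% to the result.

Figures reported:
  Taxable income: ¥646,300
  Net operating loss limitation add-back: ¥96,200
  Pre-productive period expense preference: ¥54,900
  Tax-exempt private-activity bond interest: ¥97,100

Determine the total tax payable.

Alternative minimum tax:
  Adjusted income: ¥646,300 + ¥96,200 + ¥54,900 + ¥97,100 = ¥894,500
  Less exemption ¥118,000 → base ¥776,500
  ¥776,500 × 12% = ¥93,180

Mainline income levy:
  ¥147,000 × 16% = ¥23,520
  ¥83,000 × 20% = ¥16,600
  ¥416,300 × 32% = ¥133,216
  → ¥173,336

¥173,336 > ¥93,180, so the mainline income levy governs.

¥173,336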